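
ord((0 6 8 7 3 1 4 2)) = 8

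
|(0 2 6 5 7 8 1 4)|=8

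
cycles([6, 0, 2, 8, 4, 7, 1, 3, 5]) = (0 6 1)(3 8 5 7)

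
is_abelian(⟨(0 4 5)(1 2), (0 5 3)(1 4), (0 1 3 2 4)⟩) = no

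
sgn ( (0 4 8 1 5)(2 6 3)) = 1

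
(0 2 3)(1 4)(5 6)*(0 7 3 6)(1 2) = (0 1 4 2 6 5)(3 7)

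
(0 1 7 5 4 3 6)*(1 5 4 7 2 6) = (0 5 7 4 3 1 2 6)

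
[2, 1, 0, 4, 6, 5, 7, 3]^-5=[2, 1, 0, 7, 3, 5, 4, 6]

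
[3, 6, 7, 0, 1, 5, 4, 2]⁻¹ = [3, 4, 7, 0, 6, 5, 1, 2]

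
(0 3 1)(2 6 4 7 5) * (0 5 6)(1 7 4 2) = (0 3 7 6 2)(1 5)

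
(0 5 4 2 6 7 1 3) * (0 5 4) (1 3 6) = (0 4 2 1 6 7 3 5) 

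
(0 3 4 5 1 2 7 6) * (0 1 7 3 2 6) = (0 2 3 4 5 7)(1 6)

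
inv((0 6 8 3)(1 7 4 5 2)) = (0 3 8 6)(1 2 5 4 7)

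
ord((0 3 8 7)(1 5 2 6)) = 4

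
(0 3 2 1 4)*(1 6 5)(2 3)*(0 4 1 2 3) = (0 3)(2 6 5)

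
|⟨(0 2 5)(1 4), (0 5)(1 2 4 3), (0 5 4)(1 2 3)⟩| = 720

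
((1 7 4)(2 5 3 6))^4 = (1 7 4)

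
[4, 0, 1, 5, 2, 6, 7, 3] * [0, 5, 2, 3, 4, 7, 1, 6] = [4, 0, 5, 7, 2, 1, 6, 3]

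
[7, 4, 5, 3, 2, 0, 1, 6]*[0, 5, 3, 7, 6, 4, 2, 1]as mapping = [0→1, 1→6, 2→4, 3→7, 4→3, 5→0, 6→5, 7→2]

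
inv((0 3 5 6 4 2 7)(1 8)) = (0 7 2 4 6 5 3)(1 8)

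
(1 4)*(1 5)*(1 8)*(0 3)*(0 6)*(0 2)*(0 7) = (0 3 6 2 7)(1 4 5 8)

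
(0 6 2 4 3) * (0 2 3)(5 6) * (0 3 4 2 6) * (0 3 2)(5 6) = (0 6 4 2)(3 5)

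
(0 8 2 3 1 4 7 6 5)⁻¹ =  (0 5 6 7 4 1 3 2 8)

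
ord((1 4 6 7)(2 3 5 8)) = 4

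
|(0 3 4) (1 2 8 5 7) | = 15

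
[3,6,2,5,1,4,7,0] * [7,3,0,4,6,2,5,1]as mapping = [0→4,1→5,2→0,3→2,4→3,5→6,6→1,7→7]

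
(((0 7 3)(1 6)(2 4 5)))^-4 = (0 3 7)(2 5 4)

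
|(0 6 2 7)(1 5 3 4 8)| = 20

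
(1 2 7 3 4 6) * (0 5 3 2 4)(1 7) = (0 5 3)(1 4 6 7 2)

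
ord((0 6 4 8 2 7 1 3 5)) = 9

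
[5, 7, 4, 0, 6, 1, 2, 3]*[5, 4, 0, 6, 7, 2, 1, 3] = [2, 3, 7, 5, 1, 4, 0, 6]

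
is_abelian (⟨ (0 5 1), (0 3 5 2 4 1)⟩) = no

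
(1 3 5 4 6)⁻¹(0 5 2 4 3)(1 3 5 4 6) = (0 4 2 6 5)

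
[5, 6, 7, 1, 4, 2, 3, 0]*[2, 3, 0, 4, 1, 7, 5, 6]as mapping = [0→7, 1→5, 2→6, 3→3, 4→1, 5→0, 6→4, 7→2]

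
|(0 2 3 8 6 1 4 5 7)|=9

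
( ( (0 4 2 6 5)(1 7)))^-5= (1 7)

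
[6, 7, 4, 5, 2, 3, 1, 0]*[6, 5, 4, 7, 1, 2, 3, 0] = [3, 0, 1, 2, 4, 7, 5, 6]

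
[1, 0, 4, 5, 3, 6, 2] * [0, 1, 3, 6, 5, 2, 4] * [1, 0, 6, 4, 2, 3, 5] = [0, 1, 3, 6, 5, 2, 4]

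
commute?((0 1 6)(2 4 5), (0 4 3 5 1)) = no:(0 1 6)(2 4 5) * (0 4 3 5 1) = (1 6 4)(2 3 5), (0 4 3 5 1) * (0 1 6)(2 4 5) = (0 5 6)(2 4 3)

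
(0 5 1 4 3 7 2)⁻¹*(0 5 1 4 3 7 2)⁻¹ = (0 7 4 5 2 3 1)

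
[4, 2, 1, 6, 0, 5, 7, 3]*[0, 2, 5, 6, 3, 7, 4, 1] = [3, 5, 2, 4, 0, 7, 1, 6]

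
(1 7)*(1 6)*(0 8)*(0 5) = (0 8 5) (1 7 6) 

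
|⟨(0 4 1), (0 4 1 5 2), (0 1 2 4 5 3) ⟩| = 720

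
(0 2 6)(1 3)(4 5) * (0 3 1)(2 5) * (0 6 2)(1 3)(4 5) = (0 4)(1 3 6)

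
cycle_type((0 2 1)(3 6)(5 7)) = 2^2.3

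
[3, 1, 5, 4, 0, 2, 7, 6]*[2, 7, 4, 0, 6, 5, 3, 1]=[0, 7, 5, 6, 2, 4, 1, 3]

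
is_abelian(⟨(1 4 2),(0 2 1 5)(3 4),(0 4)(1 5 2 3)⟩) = no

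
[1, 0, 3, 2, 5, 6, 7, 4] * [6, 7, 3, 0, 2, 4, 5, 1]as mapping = [0→7, 1→6, 2→0, 3→3, 4→4, 5→5, 6→1, 7→2]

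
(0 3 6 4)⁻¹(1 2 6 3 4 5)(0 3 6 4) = (0 5 1 2 4 6)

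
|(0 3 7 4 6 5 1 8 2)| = 9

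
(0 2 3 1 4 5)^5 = (0 5 4 1 3 2)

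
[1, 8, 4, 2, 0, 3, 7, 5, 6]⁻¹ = [4, 0, 3, 5, 2, 7, 8, 6, 1]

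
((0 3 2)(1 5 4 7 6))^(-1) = (0 2 3)(1 6 7 4 5)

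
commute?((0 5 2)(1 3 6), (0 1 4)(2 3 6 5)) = no:(0 5 2)(1 3 6)*(0 1 4)(2 3 6 5) = (0 2 1 6 4)(3 5), (0 1 4)(2 3 6 5)*(0 5 2)(1 3 6) = (0 3 1 4 5)(2 6)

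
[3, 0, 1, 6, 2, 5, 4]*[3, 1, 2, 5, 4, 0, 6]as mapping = [0→5, 1→3, 2→1, 3→6, 4→2, 5→0, 6→4]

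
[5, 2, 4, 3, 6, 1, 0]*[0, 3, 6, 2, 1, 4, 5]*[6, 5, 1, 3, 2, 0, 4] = [2, 4, 5, 1, 0, 3, 6]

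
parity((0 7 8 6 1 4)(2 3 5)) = odd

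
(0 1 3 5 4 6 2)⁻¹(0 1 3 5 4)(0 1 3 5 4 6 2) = (1 3 5 4 6)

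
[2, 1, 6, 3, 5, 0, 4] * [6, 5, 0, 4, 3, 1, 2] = [0, 5, 2, 4, 1, 6, 3]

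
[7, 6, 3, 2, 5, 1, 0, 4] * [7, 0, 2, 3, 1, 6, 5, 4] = [4, 5, 3, 2, 6, 0, 7, 1]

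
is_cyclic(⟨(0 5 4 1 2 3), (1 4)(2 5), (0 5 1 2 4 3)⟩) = no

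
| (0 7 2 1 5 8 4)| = 7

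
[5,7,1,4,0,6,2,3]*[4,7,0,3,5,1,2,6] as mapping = [0→1,1→6,2→7,3→5,4→4,5→2,6→0,7→3] 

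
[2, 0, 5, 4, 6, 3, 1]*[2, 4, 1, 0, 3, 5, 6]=[1, 2, 5, 3, 6, 0, 4]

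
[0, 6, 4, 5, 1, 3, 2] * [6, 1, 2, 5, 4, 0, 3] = [6, 3, 4, 0, 1, 5, 2]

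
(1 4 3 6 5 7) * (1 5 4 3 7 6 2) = (1 3 2)(4 7 5 6)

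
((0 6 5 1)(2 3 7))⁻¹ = (0 1 5 6)(2 7 3)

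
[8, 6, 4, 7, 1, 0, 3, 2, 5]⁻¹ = [5, 4, 7, 6, 2, 8, 1, 3, 0]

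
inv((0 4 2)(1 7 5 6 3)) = (0 2 4)(1 3 6 5 7)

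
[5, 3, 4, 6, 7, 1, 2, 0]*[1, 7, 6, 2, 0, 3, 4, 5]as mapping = [0→3, 1→2, 2→0, 3→4, 4→5, 5→7, 6→6, 7→1]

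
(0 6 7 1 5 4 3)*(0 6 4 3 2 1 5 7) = (0 4 2 1 7 5 3 6)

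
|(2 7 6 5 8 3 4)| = 7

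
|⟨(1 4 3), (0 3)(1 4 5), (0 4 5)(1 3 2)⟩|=720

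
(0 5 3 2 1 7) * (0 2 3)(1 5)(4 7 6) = (0 1 6 4 7 2 5)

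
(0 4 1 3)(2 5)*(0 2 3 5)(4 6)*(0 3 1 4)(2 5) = (0 6)(1 2 3 5)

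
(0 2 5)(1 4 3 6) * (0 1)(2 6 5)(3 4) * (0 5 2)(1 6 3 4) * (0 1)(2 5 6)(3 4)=(0 4)(1 3 5 2)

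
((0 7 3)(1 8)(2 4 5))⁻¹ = (0 3 7)(1 8)(2 5 4)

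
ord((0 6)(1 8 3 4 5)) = 10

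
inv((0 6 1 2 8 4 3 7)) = (0 7 3 4 8 2 1 6)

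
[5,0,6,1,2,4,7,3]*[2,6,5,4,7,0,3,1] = [0,2,3,6,5,7,1,4]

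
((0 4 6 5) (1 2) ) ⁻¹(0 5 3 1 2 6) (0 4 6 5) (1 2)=(0 3 2 1 5 4) 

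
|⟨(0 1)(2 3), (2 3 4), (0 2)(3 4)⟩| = 60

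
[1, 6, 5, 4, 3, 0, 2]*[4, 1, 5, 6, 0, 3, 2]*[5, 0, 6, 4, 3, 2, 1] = [0, 6, 4, 5, 1, 3, 2] 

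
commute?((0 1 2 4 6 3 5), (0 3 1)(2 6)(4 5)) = no:(0 1 2 4 6 3 5)*(0 3 1)(2 6)(4 5) = (1 6)(2 5 3 4), (0 3 1)(2 6)(4 5)*(0 1 2 4 6 3 5) = (0 5 6 4)(2 3)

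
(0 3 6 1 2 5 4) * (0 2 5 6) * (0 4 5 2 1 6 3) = (1 2 3 4)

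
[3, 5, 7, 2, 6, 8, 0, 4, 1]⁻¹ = [6, 8, 3, 0, 7, 1, 4, 2, 5]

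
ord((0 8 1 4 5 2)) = 6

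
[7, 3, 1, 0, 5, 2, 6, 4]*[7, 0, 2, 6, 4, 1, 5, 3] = [3, 6, 0, 7, 1, 2, 5, 4]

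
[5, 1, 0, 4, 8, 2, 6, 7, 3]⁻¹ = [2, 1, 5, 8, 3, 0, 6, 7, 4]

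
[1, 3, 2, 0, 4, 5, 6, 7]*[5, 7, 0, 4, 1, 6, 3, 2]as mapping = [0→7, 1→4, 2→0, 3→5, 4→1, 5→6, 6→3, 7→2]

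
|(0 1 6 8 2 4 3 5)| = 8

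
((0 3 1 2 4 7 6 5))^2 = (0 1 4 6)(2 7 5 3)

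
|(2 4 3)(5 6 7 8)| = 12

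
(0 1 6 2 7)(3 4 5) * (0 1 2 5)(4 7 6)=(0 2 6 5 3 7 1 4)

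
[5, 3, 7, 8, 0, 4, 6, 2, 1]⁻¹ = [4, 8, 7, 1, 5, 0, 6, 2, 3]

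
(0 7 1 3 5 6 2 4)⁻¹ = (0 4 2 6 5 3 1 7)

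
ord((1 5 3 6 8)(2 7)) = 10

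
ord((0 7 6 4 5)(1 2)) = 10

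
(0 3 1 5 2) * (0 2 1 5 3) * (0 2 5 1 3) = (0 2 5 3 1)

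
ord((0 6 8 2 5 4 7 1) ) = 8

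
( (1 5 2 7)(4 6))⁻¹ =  (1 7 2 5)(4 6)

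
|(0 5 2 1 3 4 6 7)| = 8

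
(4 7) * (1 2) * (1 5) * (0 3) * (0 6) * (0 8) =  (0 3 6 8)(1 2 5)(4 7)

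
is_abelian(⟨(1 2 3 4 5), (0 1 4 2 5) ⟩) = no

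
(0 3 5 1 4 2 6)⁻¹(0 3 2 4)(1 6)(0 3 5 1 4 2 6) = (0 4)(2 3 5 6)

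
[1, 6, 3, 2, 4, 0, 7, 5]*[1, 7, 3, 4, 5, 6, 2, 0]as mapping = [0→7, 1→2, 2→4, 3→3, 4→5, 5→1, 6→0, 7→6]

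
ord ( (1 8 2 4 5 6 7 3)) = 8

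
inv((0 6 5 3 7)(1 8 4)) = (0 7 3 5 6)(1 4 8)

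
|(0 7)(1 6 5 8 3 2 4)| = 14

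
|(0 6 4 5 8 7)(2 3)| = 6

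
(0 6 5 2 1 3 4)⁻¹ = (0 4 3 1 2 5 6)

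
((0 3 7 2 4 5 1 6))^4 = (0 4)(1 7)(2 6)(3 5)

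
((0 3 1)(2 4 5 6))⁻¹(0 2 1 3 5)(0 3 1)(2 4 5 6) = (0 1 6 3 4)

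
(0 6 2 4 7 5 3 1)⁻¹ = (0 1 3 5 7 4 2 6)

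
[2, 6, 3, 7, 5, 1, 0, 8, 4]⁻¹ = [6, 5, 0, 2, 8, 4, 1, 3, 7]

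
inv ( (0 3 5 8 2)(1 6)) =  (0 2 8 5 3)(1 6)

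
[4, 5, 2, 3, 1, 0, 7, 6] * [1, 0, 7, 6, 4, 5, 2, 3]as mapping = [0→4, 1→5, 2→7, 3→6, 4→0, 5→1, 6→3, 7→2]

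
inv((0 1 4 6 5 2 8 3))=(0 3 8 2 5 6 4 1)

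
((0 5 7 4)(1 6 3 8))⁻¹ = (0 4 7 5)(1 8 3 6)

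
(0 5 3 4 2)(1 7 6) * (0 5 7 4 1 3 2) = (0 7 6 3 1 4)(2 5)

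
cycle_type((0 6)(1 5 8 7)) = 2.4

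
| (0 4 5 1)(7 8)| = 4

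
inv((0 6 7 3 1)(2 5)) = (0 1 3 7 6)(2 5)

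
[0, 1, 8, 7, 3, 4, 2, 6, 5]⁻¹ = [0, 1, 6, 4, 5, 8, 7, 3, 2]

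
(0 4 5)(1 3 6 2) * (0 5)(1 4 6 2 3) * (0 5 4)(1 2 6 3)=(0 3 6 1 2)(4 5)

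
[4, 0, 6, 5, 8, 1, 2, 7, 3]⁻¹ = [1, 5, 6, 8, 0, 3, 2, 7, 4]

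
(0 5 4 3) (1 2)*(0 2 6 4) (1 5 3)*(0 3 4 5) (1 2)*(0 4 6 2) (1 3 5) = (0 6 1 2 4) 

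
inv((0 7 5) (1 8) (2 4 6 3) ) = (0 5 7) (1 8) (2 3 6 4) 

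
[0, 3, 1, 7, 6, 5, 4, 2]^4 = [0, 1, 2, 3, 4, 5, 6, 7]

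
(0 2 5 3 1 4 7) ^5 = (0 4 3 2 7 1 5) 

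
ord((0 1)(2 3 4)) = 6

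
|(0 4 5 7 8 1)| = 6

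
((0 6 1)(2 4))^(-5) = (0 6 1)(2 4)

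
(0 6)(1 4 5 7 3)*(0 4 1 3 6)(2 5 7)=(2 5)(4 7 6)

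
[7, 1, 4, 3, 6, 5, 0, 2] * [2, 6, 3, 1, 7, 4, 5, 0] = [0, 6, 7, 1, 5, 4, 2, 3]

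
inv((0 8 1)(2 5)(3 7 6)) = (0 1 8)(2 5)(3 6 7)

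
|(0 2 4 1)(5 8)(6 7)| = 4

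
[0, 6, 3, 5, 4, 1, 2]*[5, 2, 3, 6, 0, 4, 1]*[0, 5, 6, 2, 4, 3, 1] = [3, 5, 1, 4, 0, 6, 2]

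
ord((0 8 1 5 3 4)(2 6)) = 6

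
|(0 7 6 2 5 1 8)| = 7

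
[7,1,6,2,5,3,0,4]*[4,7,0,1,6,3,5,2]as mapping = [0→2,1→7,2→5,3→0,4→3,5→1,6→4,7→6]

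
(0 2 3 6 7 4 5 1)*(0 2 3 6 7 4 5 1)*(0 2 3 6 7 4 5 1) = (0 6 5 2 7 1 3 4)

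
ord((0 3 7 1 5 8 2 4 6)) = 9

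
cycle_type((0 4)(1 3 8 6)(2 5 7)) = 2.3.4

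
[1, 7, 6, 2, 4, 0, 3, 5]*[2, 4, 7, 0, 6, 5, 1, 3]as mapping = [0→4, 1→3, 2→1, 3→7, 4→6, 5→2, 6→0, 7→5]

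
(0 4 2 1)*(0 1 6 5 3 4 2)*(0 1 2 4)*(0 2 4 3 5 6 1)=(0 3 2 1 4) 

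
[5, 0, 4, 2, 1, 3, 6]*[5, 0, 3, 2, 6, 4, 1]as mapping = [0→4, 1→5, 2→6, 3→3, 4→0, 5→2, 6→1]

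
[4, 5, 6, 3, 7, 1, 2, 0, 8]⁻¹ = [7, 5, 6, 3, 0, 1, 2, 4, 8]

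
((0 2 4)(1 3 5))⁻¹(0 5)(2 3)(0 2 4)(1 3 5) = (1 2)(4 5)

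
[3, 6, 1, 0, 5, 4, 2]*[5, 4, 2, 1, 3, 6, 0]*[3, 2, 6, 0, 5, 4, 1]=[2, 3, 5, 4, 1, 0, 6]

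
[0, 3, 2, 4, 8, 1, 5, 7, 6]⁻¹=[0, 5, 2, 1, 3, 6, 8, 7, 4]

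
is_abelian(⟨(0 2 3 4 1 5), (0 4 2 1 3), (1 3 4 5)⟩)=no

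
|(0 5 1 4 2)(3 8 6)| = 15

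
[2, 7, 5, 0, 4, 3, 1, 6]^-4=[0, 6, 2, 3, 4, 5, 7, 1]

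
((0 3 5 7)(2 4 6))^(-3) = (0 3 5 7)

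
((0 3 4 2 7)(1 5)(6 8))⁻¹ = (0 7 2 4 3)(1 5)(6 8)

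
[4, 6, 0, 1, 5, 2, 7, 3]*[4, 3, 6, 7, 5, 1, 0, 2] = [5, 0, 4, 3, 1, 6, 2, 7]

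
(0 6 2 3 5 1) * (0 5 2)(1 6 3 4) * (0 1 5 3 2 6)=(0 2 4 5)(1 3 6)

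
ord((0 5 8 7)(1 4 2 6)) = 4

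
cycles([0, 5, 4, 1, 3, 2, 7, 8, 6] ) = (1 5 2 4 3)(6 7 8)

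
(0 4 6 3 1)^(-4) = (0 4 6 3 1)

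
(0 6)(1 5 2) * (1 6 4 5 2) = (0 4 5 1 2 6)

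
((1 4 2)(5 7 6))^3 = ()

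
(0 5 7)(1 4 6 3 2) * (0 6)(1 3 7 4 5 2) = (0 2 3 1 5 4)(6 7)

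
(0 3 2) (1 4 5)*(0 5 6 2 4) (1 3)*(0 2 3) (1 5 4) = (0 5) (1 2 4 6 3) 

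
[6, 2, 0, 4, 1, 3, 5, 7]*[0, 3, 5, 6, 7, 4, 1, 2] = [1, 5, 0, 7, 3, 6, 4, 2]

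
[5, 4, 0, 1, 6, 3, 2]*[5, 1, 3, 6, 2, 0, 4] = [0, 2, 5, 1, 4, 6, 3]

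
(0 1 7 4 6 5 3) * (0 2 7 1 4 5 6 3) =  (0 4 3 2 7 5)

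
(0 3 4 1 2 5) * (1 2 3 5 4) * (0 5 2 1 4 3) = (0 2 3 4 1)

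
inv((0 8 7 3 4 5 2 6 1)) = (0 1 6 2 5 4 3 7 8)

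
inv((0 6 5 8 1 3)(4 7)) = (0 3 1 8 5 6)(4 7)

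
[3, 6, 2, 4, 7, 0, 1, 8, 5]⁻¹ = [5, 6, 2, 0, 3, 8, 1, 4, 7]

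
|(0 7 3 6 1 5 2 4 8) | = 9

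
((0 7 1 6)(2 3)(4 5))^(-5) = (0 6 1 7)(2 3)(4 5)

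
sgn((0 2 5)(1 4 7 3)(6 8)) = 1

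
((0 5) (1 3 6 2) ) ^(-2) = (1 6) (2 3) 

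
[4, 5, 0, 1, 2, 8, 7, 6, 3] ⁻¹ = [2, 3, 4, 8, 0, 1, 7, 6, 5] 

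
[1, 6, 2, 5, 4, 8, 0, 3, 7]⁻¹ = [6, 0, 2, 7, 4, 3, 1, 8, 5]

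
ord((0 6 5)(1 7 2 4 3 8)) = 6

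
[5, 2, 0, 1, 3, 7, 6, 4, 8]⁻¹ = [2, 3, 1, 4, 7, 0, 6, 5, 8]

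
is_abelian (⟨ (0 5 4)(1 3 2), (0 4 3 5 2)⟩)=no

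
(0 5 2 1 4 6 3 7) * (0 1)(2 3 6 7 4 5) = (0 2)(1 5 3 4 7)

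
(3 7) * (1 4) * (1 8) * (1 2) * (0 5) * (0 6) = (0 5 6)(1 4 8 2)(3 7)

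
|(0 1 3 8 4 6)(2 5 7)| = 6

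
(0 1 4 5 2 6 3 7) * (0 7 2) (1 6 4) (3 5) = (0 6 5) (2 4 3) 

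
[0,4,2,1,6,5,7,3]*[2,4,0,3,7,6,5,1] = [2,7,0,4,5,6,1,3]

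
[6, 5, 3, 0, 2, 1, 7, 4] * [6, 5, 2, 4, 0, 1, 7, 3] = [7, 1, 4, 6, 2, 5, 3, 0]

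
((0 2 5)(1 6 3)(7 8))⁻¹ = (0 5 2)(1 3 6)(7 8)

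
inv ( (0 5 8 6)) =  (0 6 8 5)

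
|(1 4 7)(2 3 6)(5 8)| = 6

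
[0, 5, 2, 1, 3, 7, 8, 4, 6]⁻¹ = [0, 3, 2, 4, 7, 1, 8, 5, 6]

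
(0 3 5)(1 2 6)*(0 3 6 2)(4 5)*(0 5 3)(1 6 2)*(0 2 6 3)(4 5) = (0 6 3 5 2 1 4)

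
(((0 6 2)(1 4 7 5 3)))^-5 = (0 6 2)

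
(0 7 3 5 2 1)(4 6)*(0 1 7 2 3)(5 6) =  (0 2 7)(3 6 4 5)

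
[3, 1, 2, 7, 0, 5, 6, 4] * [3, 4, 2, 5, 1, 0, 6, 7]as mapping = [0→5, 1→4, 2→2, 3→7, 4→3, 5→0, 6→6, 7→1]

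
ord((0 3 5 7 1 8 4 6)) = 8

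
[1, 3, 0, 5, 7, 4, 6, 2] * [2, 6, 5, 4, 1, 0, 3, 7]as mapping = [0→6, 1→4, 2→2, 3→0, 4→7, 5→1, 6→3, 7→5]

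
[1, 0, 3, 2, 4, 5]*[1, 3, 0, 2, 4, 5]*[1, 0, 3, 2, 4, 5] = [2, 0, 3, 1, 4, 5]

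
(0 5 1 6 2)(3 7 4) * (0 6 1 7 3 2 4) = (0 5 7)(2 6 4)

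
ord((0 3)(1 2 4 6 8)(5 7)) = 10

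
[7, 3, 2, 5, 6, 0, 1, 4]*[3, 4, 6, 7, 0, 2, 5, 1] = [1, 7, 6, 2, 5, 3, 4, 0]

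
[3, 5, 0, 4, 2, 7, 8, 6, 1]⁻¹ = [2, 8, 4, 0, 3, 1, 7, 5, 6]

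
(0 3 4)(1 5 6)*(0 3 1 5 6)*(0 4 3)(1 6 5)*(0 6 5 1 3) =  (0 5 4 6 3)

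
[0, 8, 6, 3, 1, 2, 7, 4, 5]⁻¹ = [0, 4, 5, 3, 7, 8, 2, 6, 1]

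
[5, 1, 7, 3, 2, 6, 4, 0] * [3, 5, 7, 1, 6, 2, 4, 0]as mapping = [0→2, 1→5, 2→0, 3→1, 4→7, 5→4, 6→6, 7→3]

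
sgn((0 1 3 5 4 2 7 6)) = -1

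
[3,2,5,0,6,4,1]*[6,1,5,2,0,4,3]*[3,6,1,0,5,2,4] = [1,2,5,4,0,3,6]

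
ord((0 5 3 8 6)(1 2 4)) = 15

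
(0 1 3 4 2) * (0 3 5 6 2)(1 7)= (0 7 1 5 6 2 3 4)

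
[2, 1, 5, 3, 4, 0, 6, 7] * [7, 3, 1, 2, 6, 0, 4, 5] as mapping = [0→1, 1→3, 2→0, 3→2, 4→6, 5→7, 6→4, 7→5] 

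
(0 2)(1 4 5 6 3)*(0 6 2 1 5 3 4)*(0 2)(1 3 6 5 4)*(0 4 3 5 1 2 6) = (0 5 4)(1 6 2)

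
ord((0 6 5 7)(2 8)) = 4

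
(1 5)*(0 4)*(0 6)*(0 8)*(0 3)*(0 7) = (0 4 6 8 3 7)(1 5)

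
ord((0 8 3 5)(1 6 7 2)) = 4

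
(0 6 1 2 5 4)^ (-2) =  (0 5 1)(2 6 4)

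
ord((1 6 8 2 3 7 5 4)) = 8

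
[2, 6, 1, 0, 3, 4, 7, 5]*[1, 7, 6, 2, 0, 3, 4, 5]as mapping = [0→6, 1→4, 2→7, 3→1, 4→2, 5→0, 6→5, 7→3]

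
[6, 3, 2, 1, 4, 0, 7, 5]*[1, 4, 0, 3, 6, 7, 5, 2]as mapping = [0→5, 1→3, 2→0, 3→4, 4→6, 5→1, 6→2, 7→7]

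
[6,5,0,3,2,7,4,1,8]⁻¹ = [2,7,4,3,6,1,0,5,8]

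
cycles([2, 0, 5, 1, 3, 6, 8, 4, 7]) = (0 2 5 6 8 7 4 3 1)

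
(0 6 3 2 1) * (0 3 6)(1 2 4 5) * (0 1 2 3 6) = (0 1 6)(2 3 4 5)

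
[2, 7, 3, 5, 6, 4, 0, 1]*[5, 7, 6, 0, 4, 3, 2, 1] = [6, 1, 0, 3, 2, 4, 5, 7]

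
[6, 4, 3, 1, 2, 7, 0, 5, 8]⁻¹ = [6, 3, 4, 2, 1, 7, 0, 5, 8]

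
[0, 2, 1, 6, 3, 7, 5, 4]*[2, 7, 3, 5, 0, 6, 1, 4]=[2, 3, 7, 1, 5, 4, 6, 0]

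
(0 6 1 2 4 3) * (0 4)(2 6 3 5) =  (0 3 4 5 2)(1 6)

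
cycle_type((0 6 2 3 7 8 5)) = 7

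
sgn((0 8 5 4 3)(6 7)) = -1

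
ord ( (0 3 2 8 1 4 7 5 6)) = 9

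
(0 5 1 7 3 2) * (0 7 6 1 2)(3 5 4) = (0 4 3)(1 6)(2 7 5)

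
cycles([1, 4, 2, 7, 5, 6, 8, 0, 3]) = (0 1 4 5 6 8 3 7) 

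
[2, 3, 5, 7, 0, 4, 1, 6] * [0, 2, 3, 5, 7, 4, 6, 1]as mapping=[0→3, 1→5, 2→4, 3→1, 4→0, 5→7, 6→2, 7→6]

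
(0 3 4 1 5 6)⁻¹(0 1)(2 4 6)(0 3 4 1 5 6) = (0 2 1)(3 5)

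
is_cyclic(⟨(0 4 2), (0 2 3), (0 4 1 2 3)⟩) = no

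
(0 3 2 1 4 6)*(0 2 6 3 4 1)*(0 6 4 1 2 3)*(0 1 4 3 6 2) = (0 4 1)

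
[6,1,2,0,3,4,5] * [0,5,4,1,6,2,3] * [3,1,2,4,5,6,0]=[4,6,5,3,1,0,2]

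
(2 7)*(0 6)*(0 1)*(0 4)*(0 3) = (0 6 1 4 3)(2 7)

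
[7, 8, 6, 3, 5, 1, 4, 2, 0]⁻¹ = [8, 5, 7, 3, 6, 4, 2, 0, 1]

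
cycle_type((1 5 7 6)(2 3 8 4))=4^2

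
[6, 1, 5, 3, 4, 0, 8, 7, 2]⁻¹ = [5, 1, 8, 3, 4, 2, 0, 7, 6]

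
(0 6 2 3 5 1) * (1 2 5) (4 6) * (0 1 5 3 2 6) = (0 4) (3 5 6) 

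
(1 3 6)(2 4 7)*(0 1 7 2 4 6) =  (0 1 3)(2 6 7 4)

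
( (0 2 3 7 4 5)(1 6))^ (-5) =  (0 2 3 7 4 5)(1 6)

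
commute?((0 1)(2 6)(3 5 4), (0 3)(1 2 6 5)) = no:(0 1)(2 6)(3 5 4)*(0 3)(1 2 6 5) = (0 2 5 4)(1 3), (0 3)(1 2 6 5)*(0 1)(2 6)(3 5 4) = (0 5)(1 6 4 3)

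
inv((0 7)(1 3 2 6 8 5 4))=(0 7)(1 4 5 8 6 2 3)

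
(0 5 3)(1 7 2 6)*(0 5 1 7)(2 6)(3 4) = (0 1)(3 5 4)(6 7)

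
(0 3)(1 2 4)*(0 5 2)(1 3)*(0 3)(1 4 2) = (0 4)(1 3 5)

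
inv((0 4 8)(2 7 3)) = (0 8 4)(2 3 7)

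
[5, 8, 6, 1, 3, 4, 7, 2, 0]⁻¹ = [8, 3, 7, 4, 5, 0, 2, 6, 1]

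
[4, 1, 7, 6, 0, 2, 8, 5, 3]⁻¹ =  [4, 1, 5, 8, 0, 7, 3, 2, 6]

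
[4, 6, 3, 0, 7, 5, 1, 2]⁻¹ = [3, 6, 7, 2, 0, 5, 1, 4]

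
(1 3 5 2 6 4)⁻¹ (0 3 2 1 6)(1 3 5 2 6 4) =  (0 5 6 3 4)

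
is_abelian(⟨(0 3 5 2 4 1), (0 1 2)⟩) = no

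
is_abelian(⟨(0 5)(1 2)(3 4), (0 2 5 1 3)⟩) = no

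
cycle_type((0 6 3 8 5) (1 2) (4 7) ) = 2^2.5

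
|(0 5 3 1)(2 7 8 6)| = 4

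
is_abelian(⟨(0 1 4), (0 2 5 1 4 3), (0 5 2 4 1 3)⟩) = no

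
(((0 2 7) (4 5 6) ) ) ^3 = () 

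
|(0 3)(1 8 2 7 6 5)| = 6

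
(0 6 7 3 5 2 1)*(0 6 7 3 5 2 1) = (0 7 5 1 6 3 2)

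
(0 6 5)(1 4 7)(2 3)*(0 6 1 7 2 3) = (0 1 4 2)(5 6)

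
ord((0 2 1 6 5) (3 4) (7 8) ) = 10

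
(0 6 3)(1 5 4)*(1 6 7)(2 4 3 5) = (0 7 1 2 4 6 5 3)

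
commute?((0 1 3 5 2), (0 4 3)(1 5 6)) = no:(0 1 3 5 2)*(0 4 3)(1 5 6) = (0 5 2 4 3 6 1), (0 4 3)(1 5 6)*(0 1 3 5 2) = (0 4 5 6 3 1 2)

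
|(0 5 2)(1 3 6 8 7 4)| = 6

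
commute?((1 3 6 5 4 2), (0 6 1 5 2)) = no:(1 3 6 5 4 2)*(0 6 1 5 2) = (0 6 2 5 4)(1 3), (0 6 1 5 2)*(1 3 6 5 4 2) = (0 5 1 4 2)(3 6)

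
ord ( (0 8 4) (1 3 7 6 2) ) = 15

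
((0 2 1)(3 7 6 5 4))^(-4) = (0 1 2)(3 7 6 5 4)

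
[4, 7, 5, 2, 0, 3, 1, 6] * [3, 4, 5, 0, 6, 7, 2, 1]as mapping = [0→6, 1→1, 2→7, 3→5, 4→3, 5→0, 6→4, 7→2]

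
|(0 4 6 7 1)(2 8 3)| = 15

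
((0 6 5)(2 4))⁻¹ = (0 5 6)(2 4)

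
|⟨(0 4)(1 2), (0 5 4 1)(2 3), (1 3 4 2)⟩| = 720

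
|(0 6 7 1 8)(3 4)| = 10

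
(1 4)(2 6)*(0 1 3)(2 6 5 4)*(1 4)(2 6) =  (0 4 3)(1 6 2 5)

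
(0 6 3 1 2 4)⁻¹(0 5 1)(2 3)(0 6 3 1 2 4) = (1 4)(2 6 5)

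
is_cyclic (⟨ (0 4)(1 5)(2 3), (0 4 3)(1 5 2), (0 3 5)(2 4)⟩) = no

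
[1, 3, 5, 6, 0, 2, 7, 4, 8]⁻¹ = [4, 0, 5, 1, 7, 2, 3, 6, 8]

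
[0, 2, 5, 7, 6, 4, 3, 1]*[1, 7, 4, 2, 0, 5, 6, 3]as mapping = [0→1, 1→4, 2→5, 3→3, 4→6, 5→0, 6→2, 7→7]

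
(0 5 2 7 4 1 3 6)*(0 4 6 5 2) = (0 2 7 6 4 1 3 5)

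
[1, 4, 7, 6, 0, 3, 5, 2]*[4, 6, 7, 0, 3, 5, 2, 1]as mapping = [0→6, 1→3, 2→1, 3→2, 4→4, 5→0, 6→5, 7→7]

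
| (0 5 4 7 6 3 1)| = 7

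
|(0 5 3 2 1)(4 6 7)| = 15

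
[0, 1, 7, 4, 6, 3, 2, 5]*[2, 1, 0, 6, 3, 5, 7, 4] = [2, 1, 4, 3, 7, 6, 0, 5]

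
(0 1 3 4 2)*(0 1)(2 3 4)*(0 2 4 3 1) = (0 2)(1 3 4)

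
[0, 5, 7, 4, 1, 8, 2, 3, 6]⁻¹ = [0, 4, 6, 7, 3, 1, 8, 2, 5]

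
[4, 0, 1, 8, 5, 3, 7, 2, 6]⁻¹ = [1, 2, 7, 5, 0, 4, 8, 6, 3]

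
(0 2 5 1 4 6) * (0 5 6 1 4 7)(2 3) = (0 3 2 6 5 4 1 7)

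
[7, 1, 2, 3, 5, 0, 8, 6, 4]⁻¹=[5, 1, 2, 3, 8, 4, 7, 0, 6]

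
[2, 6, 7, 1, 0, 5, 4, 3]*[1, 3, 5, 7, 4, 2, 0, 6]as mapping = [0→5, 1→0, 2→6, 3→3, 4→1, 5→2, 6→4, 7→7]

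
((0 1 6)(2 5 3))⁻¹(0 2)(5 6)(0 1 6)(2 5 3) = (0 3)(1 5)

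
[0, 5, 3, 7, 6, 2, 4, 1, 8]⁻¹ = [0, 7, 5, 2, 6, 1, 4, 3, 8]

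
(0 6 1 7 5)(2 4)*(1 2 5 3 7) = (0 6 2 4 5)(3 7)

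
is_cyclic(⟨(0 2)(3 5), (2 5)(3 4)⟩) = no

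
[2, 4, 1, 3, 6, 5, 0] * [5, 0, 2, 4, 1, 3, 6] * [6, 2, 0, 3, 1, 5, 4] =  [0, 2, 6, 1, 4, 3, 5]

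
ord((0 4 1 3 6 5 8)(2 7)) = 14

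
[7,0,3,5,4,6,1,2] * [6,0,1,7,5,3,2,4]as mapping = [0→4,1→6,2→7,3→3,4→5,5→2,6→0,7→1]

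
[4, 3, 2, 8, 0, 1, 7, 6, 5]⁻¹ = [4, 5, 2, 1, 0, 8, 7, 6, 3]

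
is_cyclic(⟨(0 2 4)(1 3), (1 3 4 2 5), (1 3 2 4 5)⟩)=no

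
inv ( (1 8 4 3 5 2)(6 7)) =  (1 2 5 3 4 8)(6 7)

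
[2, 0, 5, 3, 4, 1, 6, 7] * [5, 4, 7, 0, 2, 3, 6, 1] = [7, 5, 3, 0, 2, 4, 6, 1]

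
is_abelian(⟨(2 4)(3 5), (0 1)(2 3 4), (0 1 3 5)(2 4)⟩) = no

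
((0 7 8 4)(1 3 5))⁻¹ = (0 4 8 7)(1 5 3)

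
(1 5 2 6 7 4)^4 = (1 7 2)(4 6 5)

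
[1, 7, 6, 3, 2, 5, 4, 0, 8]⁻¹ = [7, 0, 4, 3, 6, 5, 2, 1, 8]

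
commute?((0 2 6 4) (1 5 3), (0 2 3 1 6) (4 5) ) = no:(0 2 6 4) (1 5 3) * (0 2 3 1 6) (4 5) = (0 3 6 5 1 4 2), (0 2 3 1 6) (4 5) * (0 2 6 4) (1 5 3) = (0 6 2 1 4 3 5) 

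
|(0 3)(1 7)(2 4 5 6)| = 4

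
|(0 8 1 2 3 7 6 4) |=8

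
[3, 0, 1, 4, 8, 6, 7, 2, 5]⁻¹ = [1, 2, 7, 0, 3, 8, 5, 6, 4]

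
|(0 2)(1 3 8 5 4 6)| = 6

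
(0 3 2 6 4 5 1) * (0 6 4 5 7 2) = (0 3)(1 6 5)(2 4 7)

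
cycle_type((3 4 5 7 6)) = 5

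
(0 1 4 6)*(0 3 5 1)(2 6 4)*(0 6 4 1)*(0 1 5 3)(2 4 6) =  (0 2 6)(1 4 5)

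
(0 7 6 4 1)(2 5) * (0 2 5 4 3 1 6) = (0 7)(1 2 4 6 3)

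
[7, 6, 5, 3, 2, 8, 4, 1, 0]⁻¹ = [8, 7, 4, 3, 6, 2, 1, 0, 5]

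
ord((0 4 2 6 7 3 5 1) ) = 8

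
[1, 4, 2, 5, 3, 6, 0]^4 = [5, 6, 2, 1, 0, 4, 3]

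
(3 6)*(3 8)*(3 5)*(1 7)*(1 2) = (1 7 2) (3 6 8 5) 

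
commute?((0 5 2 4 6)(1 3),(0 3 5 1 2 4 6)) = no:(0 5 2 4 6)(1 3) * (0 3 5 1 2 4 6) = (0 1 5 4)(2 6 3),(0 3 5 1 2 4 6) * (0 5 2 4 6)(1 3) = (0 1 4)(2 6 5 3)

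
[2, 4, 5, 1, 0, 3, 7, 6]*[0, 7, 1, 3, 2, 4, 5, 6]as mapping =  [0→1, 1→2, 2→4, 3→7, 4→0, 5→3, 6→6, 7→5]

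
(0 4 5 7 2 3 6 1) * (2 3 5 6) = (0 4 6 1)(2 5 7 3)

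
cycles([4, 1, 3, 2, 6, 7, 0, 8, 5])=(0 4 6)(2 3)(5 7 8)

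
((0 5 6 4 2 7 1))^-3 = (0 2 5 7 6 1 4)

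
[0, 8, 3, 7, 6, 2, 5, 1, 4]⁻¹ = [0, 7, 5, 2, 8, 6, 4, 3, 1]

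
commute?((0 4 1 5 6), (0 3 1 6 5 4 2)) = no:(0 4 1 5 6) * (0 3 1 6 5 4 2) = (0 2)(1 4 6 3), (0 3 1 6 5 4 2) * (0 4 1 5 6) = (0 3 5 1)(2 4)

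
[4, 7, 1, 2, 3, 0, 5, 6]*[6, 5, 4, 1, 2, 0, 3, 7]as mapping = [0→2, 1→7, 2→5, 3→4, 4→1, 5→6, 6→0, 7→3]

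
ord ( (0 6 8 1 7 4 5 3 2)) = 9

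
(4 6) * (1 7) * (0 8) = (0 8)(1 7)(4 6)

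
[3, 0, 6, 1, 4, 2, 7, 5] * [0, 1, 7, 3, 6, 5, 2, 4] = [3, 0, 2, 1, 6, 7, 4, 5]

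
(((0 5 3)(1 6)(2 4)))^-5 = (0 5 3)(1 6)(2 4)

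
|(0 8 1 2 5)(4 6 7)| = 15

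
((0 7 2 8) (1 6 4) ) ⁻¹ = (0 8 2 7) (1 4 6) 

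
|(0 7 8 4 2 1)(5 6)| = 6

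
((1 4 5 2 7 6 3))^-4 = (1 2 3 5 6 4 7)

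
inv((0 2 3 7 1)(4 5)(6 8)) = (0 1 7 3 2)(4 5)(6 8)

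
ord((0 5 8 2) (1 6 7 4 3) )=20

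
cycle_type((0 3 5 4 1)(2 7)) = 2.5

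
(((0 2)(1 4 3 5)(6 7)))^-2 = (1 3)(4 5)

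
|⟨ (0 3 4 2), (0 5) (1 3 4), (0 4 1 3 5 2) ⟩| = 720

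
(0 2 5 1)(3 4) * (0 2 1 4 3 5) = (0 1 2)(4 5)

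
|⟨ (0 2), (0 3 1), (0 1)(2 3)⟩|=24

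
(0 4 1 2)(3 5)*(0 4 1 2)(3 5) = (0 1)(2 4)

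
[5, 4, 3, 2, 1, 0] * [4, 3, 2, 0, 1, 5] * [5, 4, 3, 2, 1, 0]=[0, 4, 5, 3, 2, 1]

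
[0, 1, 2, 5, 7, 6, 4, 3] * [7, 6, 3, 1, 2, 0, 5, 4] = [7, 6, 3, 0, 4, 5, 2, 1]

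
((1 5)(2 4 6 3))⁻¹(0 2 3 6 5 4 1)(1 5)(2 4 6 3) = (0 4 2 3 1 6 5)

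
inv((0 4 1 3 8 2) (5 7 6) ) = (0 2 8 3 1 4) (5 6 7) 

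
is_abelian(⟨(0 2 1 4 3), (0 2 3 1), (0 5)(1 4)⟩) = no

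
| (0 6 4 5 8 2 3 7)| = 8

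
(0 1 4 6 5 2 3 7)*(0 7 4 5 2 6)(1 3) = (0 3 4)(1 5 6 2)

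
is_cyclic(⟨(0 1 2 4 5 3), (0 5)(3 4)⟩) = no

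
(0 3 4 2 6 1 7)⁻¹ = (0 7 1 6 2 4 3)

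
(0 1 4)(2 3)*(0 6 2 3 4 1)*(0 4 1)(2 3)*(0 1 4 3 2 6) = (0 3 6 2 4)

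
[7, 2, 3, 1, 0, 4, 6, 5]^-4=[0, 3, 1, 2, 4, 5, 6, 7]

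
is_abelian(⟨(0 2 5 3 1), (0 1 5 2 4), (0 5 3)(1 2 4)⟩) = no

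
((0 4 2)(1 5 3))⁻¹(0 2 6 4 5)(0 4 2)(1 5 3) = (0 6 2 3 4)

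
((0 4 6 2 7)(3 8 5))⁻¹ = (0 7 2 6 4)(3 5 8)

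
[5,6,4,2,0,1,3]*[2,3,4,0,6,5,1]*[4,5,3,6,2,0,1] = [0,5,1,2,3,6,4]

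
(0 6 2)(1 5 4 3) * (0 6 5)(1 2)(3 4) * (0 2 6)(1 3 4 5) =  (0 1 2)(3 6)(4 5)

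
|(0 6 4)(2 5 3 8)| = 12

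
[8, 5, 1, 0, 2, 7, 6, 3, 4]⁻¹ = [3, 2, 4, 7, 8, 1, 6, 5, 0]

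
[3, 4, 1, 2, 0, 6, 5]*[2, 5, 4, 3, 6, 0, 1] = [3, 6, 5, 4, 2, 1, 0]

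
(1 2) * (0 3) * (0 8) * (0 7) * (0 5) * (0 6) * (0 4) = (0 3 8 7 5 6 4)(1 2)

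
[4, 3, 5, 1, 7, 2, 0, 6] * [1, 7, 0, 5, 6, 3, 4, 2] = [6, 5, 3, 7, 2, 0, 1, 4]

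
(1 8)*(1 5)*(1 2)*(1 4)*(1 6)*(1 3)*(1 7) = (1 8 5 2 4 6 3 7) 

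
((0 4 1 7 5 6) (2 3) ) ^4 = (0 5 1) (4 6 7) 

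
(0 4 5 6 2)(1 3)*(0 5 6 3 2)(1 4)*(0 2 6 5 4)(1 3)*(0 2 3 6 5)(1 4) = (0 6 3 2 1 5 4)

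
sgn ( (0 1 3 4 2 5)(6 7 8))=-1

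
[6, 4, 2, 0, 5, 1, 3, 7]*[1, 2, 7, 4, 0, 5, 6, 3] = [6, 0, 7, 1, 5, 2, 4, 3]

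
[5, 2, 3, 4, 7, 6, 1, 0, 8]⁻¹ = [7, 6, 1, 2, 3, 0, 5, 4, 8]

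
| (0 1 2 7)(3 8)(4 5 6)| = 12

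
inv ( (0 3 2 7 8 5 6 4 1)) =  (0 1 4 6 5 8 7 2 3)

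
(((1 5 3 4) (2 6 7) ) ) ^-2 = (1 3) (2 6 7) (4 5) 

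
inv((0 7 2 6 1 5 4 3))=(0 3 4 5 1 6 2 7)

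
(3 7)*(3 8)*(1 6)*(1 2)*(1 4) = (1 6 2 4) (3 7 8) 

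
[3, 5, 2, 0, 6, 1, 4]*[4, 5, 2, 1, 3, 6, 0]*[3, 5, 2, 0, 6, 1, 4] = [5, 4, 2, 6, 3, 1, 0]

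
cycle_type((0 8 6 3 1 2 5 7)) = 8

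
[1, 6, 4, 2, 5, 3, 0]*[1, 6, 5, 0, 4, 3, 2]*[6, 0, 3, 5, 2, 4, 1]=[1, 3, 2, 4, 5, 6, 0]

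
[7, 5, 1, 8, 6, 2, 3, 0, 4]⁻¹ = [7, 2, 5, 6, 8, 1, 4, 0, 3]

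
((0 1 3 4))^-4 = ()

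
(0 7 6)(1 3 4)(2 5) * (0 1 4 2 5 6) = (0 7)(1 3 2 6)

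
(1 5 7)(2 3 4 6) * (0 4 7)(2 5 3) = (0 4 6 5)(1 3 7)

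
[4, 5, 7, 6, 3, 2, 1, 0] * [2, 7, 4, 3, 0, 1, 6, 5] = [0, 1, 5, 6, 3, 4, 7, 2]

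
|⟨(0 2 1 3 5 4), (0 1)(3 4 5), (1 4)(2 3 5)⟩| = 720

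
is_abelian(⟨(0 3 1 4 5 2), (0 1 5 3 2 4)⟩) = no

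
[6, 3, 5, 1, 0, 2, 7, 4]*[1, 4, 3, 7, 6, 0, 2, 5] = [2, 7, 0, 4, 1, 3, 5, 6]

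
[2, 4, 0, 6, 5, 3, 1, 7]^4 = [0, 6, 2, 5, 1, 4, 3, 7]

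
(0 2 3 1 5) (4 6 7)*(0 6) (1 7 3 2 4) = (0 4) (1 5 6 3 7) 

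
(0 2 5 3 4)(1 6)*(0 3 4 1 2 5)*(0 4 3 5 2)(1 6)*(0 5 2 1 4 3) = (0 1 4 2 3 6 5)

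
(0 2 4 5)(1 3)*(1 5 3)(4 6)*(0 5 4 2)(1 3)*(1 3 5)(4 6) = (1 5)(2 4 3 6)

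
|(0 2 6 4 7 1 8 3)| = 8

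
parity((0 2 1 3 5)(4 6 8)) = even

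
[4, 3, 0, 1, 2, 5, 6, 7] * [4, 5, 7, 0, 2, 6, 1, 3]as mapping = [0→2, 1→0, 2→4, 3→5, 4→7, 5→6, 6→1, 7→3]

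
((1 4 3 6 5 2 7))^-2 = (1 2 6 4 7 5 3)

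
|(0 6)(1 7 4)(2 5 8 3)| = 12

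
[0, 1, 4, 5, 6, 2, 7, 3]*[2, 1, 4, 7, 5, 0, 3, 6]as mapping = [0→2, 1→1, 2→5, 3→0, 4→3, 5→4, 6→6, 7→7]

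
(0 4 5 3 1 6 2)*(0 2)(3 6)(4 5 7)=(0 5 6)(1 3)(4 7)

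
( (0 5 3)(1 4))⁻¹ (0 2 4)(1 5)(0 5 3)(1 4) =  (1 5 2)(3 4)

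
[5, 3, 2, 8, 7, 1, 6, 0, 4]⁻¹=[7, 5, 2, 1, 8, 0, 6, 4, 3]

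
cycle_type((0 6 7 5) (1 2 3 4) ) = 4^2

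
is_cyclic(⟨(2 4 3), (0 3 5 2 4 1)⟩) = no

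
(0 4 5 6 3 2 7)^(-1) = (0 7 2 3 6 5 4)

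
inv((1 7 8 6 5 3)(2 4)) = (1 3 5 6 8 7)(2 4)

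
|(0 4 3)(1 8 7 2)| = 12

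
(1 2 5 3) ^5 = (1 2 5 3) 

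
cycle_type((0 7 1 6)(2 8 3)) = 3.4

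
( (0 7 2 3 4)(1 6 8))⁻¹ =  (0 4 3 2 7)(1 8 6)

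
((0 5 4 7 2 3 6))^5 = (0 3 7 5 6 2 4)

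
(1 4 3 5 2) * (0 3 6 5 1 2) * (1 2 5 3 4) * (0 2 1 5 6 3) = (0 4 3 1 5 2 6)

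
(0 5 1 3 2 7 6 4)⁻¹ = (0 4 6 7 2 3 1 5)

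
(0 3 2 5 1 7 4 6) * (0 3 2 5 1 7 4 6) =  (0 2 1 4)(3 5 7 6)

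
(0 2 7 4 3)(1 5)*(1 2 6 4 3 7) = (0 6 4 7 3)(1 5 2)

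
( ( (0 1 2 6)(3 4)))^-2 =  (0 2)(1 6)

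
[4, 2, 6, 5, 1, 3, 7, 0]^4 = [6, 0, 4, 3, 7, 5, 1, 2]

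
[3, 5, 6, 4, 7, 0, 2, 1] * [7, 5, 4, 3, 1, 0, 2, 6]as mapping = [0→3, 1→0, 2→2, 3→1, 4→6, 5→7, 6→4, 7→5]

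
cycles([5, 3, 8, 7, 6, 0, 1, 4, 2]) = (0 5)(1 3 7 4 6)(2 8)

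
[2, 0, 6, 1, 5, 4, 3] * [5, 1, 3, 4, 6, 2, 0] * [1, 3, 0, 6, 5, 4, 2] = [6, 4, 1, 3, 0, 2, 5]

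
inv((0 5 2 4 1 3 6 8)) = (0 8 6 3 1 4 2 5)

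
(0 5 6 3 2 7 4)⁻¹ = (0 4 7 2 3 6 5)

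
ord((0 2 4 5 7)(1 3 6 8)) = 20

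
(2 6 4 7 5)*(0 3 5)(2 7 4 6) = (0 3 5 7)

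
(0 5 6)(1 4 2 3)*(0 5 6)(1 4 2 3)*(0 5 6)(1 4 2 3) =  (1 3 2 4)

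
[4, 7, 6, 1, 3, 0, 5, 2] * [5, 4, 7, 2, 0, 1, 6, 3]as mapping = [0→0, 1→3, 2→6, 3→4, 4→2, 5→5, 6→1, 7→7]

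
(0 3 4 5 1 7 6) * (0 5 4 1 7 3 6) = (0 6 5 7)(1 3)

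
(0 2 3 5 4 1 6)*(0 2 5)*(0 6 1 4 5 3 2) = (0 3 6)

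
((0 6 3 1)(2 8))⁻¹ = (0 1 3 6)(2 8)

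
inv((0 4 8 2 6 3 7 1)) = (0 1 7 3 6 2 8 4)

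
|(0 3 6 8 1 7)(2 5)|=6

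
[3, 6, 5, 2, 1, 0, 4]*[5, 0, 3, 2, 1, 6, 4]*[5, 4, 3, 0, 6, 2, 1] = [3, 6, 1, 0, 5, 2, 4]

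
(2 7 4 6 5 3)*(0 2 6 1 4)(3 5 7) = (0 2 3 6 7)(1 4)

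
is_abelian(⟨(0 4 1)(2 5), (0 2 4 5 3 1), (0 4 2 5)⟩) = no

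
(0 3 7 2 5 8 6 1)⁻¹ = (0 1 6 8 5 2 7 3)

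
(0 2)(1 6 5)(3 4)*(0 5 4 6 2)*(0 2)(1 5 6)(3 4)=(0 2 6 3 1)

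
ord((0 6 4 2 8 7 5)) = 7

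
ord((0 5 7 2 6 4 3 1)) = 8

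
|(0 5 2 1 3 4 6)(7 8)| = 14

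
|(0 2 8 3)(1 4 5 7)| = 4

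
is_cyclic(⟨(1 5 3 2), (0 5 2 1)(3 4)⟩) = no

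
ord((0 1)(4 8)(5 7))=2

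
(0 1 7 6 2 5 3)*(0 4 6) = (0 1 7)(2 5 3 4 6)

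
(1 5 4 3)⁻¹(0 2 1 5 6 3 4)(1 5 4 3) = (0 2 5 4 6 1 3)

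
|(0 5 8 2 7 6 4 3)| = 8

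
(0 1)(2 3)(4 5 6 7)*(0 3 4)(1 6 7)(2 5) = (0 6 1 3 5 7)(2 4)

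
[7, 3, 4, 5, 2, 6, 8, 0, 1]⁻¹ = [7, 8, 4, 1, 2, 3, 5, 0, 6]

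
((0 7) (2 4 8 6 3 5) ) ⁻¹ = (0 7) (2 5 3 6 8 4) 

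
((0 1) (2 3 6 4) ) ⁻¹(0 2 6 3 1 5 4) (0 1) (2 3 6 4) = (0 5 2 1 3 4 6) 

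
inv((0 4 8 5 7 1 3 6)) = (0 6 3 1 7 5 8 4)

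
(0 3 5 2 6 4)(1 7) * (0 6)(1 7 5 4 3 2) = (0 2)(1 5)(3 4 6)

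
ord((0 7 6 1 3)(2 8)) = 10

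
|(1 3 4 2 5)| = 5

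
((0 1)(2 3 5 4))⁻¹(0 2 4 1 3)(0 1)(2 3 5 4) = (0 5 1 3 2)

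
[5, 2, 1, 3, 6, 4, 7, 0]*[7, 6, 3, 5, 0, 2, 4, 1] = [2, 3, 6, 5, 4, 0, 1, 7]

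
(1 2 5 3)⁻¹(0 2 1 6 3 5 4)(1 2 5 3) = (0 5 2 6 1 3 4)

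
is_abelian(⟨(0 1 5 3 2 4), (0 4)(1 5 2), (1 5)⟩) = no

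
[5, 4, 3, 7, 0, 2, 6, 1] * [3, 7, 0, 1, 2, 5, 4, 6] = [5, 2, 1, 6, 3, 0, 4, 7]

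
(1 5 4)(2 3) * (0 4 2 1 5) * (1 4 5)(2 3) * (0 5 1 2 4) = (0 1 5 3)(2 4)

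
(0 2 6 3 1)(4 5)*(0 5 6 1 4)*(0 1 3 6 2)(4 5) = (1 4 2 3 5)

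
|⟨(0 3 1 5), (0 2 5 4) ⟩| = 720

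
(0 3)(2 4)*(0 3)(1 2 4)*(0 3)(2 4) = (0 3)(1 4 2)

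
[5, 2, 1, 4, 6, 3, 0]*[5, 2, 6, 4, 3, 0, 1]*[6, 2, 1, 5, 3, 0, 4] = [6, 4, 1, 5, 2, 3, 0]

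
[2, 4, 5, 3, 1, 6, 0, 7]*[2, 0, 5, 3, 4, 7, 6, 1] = [5, 4, 7, 3, 0, 6, 2, 1]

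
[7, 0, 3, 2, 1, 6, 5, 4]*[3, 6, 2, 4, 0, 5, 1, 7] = [7, 3, 4, 2, 6, 1, 5, 0]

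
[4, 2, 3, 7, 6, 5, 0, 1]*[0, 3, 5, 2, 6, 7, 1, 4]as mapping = [0→6, 1→5, 2→2, 3→4, 4→1, 5→7, 6→0, 7→3]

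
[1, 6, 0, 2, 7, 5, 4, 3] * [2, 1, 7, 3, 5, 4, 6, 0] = [1, 6, 2, 7, 0, 4, 5, 3] 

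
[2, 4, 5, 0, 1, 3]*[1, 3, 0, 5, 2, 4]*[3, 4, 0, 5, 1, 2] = [3, 0, 1, 4, 5, 2]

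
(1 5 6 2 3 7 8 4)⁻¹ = (1 4 8 7 3 2 6 5)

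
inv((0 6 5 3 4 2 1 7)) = (0 7 1 2 4 3 5 6)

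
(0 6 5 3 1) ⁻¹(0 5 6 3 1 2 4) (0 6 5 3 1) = (0 2 4 6 3 5 1) 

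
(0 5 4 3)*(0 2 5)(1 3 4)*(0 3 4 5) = (0 3 2)(1 4 5)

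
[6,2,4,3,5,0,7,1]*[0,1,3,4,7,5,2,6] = [2,3,7,4,5,0,6,1]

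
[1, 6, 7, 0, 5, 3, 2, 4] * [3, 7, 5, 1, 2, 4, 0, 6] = [7, 0, 6, 3, 4, 1, 5, 2]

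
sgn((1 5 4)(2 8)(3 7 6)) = -1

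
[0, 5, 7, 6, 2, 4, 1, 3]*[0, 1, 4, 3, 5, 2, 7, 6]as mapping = [0→0, 1→2, 2→6, 3→7, 4→4, 5→5, 6→1, 7→3]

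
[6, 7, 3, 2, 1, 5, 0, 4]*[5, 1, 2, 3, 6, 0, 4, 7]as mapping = [0→4, 1→7, 2→3, 3→2, 4→1, 5→0, 6→5, 7→6]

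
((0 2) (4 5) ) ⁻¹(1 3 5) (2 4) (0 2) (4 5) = (0 5) (1 3 4) 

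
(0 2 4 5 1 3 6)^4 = (0 1 2 3 4 6 5)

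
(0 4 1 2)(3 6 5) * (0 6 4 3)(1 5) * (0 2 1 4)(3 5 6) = (0 5 2 3)(4 6)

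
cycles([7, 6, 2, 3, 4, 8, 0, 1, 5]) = (0 7 1 6)(5 8)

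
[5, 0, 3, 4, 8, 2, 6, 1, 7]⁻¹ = [1, 7, 5, 2, 3, 0, 6, 8, 4]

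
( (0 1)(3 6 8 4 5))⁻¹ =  (0 1)(3 5 4 8 6)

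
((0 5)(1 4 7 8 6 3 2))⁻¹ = (0 5)(1 2 3 6 8 7 4)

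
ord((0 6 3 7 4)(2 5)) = 10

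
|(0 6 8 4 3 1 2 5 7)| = 9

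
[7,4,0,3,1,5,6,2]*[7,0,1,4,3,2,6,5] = [5,3,7,4,0,2,6,1]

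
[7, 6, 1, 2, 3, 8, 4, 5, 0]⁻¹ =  [8, 2, 3, 4, 6, 7, 1, 0, 5]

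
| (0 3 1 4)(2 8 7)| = 12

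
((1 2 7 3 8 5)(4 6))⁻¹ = (1 5 8 3 7 2)(4 6)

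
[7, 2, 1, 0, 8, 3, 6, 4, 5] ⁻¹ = [3, 2, 1, 5, 7, 8, 6, 0, 4] 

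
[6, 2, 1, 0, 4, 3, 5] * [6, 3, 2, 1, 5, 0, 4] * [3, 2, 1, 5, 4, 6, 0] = [4, 1, 5, 0, 6, 2, 3]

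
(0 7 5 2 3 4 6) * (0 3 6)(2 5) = (0 7 2 6 3 4)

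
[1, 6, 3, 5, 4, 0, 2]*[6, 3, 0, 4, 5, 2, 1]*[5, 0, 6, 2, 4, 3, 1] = [2, 0, 4, 6, 3, 1, 5]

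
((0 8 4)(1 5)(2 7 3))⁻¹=(0 4 8)(1 5)(2 3 7)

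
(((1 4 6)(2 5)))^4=(1 4 6)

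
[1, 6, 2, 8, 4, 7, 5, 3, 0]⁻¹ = [8, 0, 2, 7, 4, 6, 1, 5, 3]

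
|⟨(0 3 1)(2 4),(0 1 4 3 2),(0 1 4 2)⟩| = 120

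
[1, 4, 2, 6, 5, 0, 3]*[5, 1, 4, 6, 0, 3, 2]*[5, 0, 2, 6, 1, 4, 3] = [0, 5, 1, 2, 6, 4, 3]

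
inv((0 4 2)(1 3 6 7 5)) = (0 2 4)(1 5 7 6 3)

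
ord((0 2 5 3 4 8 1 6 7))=9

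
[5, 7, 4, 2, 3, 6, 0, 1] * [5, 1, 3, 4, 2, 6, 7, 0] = [6, 0, 2, 3, 4, 7, 5, 1]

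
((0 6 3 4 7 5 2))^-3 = (0 7 6 5 3 2 4)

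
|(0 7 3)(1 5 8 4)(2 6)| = 12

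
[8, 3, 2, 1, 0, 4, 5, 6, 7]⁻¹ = [4, 3, 2, 1, 5, 6, 7, 8, 0]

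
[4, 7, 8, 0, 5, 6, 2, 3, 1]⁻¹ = [3, 8, 6, 7, 0, 4, 5, 1, 2]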